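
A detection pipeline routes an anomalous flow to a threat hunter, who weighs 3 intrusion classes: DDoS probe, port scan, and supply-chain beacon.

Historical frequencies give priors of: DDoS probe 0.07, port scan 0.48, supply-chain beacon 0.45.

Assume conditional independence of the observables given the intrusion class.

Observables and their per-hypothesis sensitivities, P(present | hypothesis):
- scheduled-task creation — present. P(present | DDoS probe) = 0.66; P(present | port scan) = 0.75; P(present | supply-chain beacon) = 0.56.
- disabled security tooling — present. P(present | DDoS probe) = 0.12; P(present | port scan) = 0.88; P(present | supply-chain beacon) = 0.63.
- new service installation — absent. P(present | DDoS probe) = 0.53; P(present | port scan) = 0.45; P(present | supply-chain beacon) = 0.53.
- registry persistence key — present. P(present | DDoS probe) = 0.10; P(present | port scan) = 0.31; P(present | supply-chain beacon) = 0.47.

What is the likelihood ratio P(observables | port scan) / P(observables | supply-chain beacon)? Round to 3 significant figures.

Joint likelihood of the observable pattern under each hypothesis (using 1 − P(present | H) for each absent observable):
  port scan: 0.75 × 0.88 × (1 − 0.45) × 0.31 = 0.11253
  supply-chain beacon: 0.56 × 0.63 × (1 − 0.53) × 0.47 = 0.077934
Bayes factor = 0.11253 / 0.077934 ≈ 1.44

1.44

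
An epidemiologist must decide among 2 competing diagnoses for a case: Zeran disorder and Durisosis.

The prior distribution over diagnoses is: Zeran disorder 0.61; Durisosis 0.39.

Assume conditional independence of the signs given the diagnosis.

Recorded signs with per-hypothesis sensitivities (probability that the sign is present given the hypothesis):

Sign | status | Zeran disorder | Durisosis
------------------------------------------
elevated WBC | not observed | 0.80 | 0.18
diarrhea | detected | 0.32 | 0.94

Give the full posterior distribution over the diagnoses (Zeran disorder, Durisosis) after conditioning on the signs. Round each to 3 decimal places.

0.115, 0.885

By Bayes' rule with conditional independence, the unnormalized weight for each hypothesis is prior × ∏ likelihoods (using 1 − P(present | H) for each absent sign):
  Zeran disorder: 0.61 × (1 − 0.80) × 0.32 = 0.03904
  Durisosis: 0.39 × (1 − 0.18) × 0.94 = 0.30061
Marginal likelihood of the evidence = 0.33965.
P(Zeran disorder | evidence) = 0.03904 / 0.33965 ≈ 0.115
P(Durisosis | evidence) = 0.30061 / 0.33965 ≈ 0.885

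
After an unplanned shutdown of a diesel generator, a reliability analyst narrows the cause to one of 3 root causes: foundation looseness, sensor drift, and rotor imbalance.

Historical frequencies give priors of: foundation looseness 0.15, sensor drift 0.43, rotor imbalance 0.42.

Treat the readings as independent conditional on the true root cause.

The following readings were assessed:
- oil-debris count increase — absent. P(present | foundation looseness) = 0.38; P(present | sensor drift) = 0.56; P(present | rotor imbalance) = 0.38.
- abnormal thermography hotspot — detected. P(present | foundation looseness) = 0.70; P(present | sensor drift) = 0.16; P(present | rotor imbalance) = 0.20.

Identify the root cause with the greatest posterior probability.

foundation looseness

By Bayes' rule with conditional independence, the unnormalized weight for each hypothesis is prior × ∏ likelihoods (using 1 − P(present | H) for each absent reading):
  foundation looseness: 0.15 × (1 − 0.38) × 0.70 = 0.0651
  sensor drift: 0.43 × (1 − 0.56) × 0.16 = 0.030272
  rotor imbalance: 0.42 × (1 − 0.38) × 0.20 = 0.05208
Normalizing constant Z = 0.0651 + 0.030272 + 0.05208 = 0.14745.
P(foundation looseness | evidence) ≈ 0.0651 / 0.14745 ≈ 0.441
P(sensor drift | evidence) ≈ 0.030272 / 0.14745 ≈ 0.205
P(rotor imbalance | evidence) ≈ 0.05208 / 0.14745 ≈ 0.353
The largest is 0.441, so foundation looseness is most probable.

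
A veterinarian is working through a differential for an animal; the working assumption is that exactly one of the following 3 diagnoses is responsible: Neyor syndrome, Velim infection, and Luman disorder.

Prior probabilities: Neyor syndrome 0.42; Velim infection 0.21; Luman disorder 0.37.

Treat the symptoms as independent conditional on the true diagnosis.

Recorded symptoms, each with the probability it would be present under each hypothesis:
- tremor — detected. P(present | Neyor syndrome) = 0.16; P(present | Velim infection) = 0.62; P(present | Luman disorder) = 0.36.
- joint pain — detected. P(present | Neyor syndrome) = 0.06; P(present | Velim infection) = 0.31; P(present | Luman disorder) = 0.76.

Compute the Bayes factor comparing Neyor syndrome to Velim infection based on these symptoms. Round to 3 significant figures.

The Bayes factor is the ratio of the joint likelihoods of the symptom pattern under the two hypotheses.
  Neyor syndrome: 0.16 × 0.06 = 0.0096
  Velim infection: 0.62 × 0.31 = 0.1922
Bayes factor = 0.0096 / 0.1922 ≈ 0.0499

0.0499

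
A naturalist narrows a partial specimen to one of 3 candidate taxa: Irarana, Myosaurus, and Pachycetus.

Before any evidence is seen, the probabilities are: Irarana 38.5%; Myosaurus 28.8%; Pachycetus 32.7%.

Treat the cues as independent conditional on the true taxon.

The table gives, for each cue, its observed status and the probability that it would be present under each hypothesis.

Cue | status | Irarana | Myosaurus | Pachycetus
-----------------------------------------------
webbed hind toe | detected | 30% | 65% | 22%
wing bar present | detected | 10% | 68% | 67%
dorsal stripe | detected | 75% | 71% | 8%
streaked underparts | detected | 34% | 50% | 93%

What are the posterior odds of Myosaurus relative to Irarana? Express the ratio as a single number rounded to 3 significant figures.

15.3

Posterior odds equal prior odds times the likelihood ratio; only the two competing hypotheses matter.
  Myosaurus: 0.288 × 0.65 × 0.68 × 0.71 × 0.50 = 0.04519
  Irarana: 0.385 × 0.30 × 0.10 × 0.75 × 0.34 = 0.0029453
Odds(Myosaurus : Irarana) = 0.04519 / 0.0029453 ≈ 15.3.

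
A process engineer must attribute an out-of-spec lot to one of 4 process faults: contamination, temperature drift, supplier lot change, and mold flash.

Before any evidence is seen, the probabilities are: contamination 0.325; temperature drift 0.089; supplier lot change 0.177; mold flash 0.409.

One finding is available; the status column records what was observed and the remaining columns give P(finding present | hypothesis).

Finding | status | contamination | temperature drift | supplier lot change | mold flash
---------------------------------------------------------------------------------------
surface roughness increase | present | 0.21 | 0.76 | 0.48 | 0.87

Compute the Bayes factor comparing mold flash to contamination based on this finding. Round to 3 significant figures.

4.14

The Bayes factor is the ratio of the two likelihoods.
  mold flash: 0.87
  contamination: 0.21
Bayes factor = 0.87 / 0.21 ≈ 4.14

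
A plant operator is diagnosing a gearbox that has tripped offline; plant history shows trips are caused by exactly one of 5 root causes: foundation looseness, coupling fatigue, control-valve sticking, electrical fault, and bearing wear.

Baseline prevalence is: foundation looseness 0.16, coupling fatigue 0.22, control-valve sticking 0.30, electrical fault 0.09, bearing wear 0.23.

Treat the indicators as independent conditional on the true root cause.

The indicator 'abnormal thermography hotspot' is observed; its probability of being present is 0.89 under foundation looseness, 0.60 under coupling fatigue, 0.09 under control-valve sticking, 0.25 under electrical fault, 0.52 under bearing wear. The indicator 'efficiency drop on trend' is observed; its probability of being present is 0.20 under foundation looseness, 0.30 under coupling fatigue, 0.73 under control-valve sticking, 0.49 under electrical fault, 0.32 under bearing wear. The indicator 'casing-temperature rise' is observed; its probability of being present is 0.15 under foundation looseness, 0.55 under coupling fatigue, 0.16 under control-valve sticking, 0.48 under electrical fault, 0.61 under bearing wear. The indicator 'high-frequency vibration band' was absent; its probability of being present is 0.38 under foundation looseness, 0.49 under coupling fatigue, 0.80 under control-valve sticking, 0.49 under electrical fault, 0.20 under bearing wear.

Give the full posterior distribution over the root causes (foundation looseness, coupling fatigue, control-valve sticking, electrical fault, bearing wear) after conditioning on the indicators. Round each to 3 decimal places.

By Bayes' rule with conditional independence, the unnormalized weight for each hypothesis is prior × ∏ likelihoods (using 1 − P(present | H) for each absent indicator):
  foundation looseness: 0.16 × 0.89 × 0.20 × 0.15 × (1 − 0.38) = 0.0026486
  coupling fatigue: 0.22 × 0.60 × 0.30 × 0.55 × (1 − 0.49) = 0.011108
  control-valve sticking: 0.30 × 0.09 × 0.73 × 0.16 × (1 − 0.80) = 0.00063072
  electrical fault: 0.09 × 0.25 × 0.49 × 0.48 × (1 − 0.49) = 0.0026989
  bearing wear: 0.23 × 0.52 × 0.32 × 0.61 × (1 − 0.20) = 0.018677
The unnormalized weights sum to 0.035763.
P(foundation looseness | evidence) = 0.0026486 / 0.035763 ≈ 0.074
P(coupling fatigue | evidence) = 0.011108 / 0.035763 ≈ 0.311
P(control-valve sticking | evidence) = 0.00063072 / 0.035763 ≈ 0.018
P(electrical fault | evidence) = 0.0026989 / 0.035763 ≈ 0.075
P(bearing wear | evidence) = 0.018677 / 0.035763 ≈ 0.522

0.074, 0.311, 0.018, 0.075, 0.522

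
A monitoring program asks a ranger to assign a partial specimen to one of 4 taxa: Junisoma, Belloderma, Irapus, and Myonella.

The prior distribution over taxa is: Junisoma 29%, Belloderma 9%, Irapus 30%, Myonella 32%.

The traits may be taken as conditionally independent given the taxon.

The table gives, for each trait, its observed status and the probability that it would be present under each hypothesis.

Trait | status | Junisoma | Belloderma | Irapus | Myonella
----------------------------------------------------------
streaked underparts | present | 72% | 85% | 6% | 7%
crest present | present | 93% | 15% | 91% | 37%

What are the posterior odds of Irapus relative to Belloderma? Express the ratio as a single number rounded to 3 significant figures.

Posterior odds equal prior odds times the likelihood ratio; only the two competing hypotheses matter.
  Irapus: 0.30 × 0.06 × 0.91 = 0.01638
  Belloderma: 0.09 × 0.85 × 0.15 = 0.011475
Posterior odds = 0.01638 / 0.011475 ≈ 1.43.

1.43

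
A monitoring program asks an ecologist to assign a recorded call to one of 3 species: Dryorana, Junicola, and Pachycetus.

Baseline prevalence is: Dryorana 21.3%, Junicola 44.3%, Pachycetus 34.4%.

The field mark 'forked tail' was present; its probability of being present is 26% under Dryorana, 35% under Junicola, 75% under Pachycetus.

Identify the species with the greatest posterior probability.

Pachycetus

For each hypothesis, the unnormalized posterior weight is prior × likelihood:
  Dryorana: 0.213 × 0.26 = 0.05538
  Junicola: 0.443 × 0.35 = 0.15505
  Pachycetus: 0.344 × 0.75 = 0.258
Normalizing constant Z = 0.05538 + 0.15505 + 0.258 = 0.46843.
P(Dryorana | evidence) ≈ 0.05538 / 0.46843 ≈ 0.118
P(Junicola | evidence) ≈ 0.15505 / 0.46843 ≈ 0.331
P(Pachycetus | evidence) ≈ 0.258 / 0.46843 ≈ 0.551
The largest is 0.551, so Pachycetus is most probable.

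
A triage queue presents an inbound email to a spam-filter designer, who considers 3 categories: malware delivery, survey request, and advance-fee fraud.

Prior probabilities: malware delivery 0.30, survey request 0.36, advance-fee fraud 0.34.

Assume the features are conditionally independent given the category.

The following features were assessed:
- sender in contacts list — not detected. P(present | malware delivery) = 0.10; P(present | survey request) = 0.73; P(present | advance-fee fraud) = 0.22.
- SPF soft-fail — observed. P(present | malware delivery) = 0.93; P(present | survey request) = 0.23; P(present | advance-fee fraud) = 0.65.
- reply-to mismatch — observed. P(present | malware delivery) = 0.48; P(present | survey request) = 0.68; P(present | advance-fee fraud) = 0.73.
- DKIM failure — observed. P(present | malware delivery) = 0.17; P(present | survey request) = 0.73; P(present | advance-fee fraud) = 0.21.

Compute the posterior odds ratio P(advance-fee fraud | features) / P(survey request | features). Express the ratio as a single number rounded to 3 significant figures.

Unnormalized posterior weight (prior times the feature likelihoods) for each of the two hypotheses (using 1 − P(present | H) for each absent feature):
  advance-fee fraud: 0.34 × (1 − 0.22) × 0.65 × 0.73 × 0.21 = 0.026426
  survey request: 0.36 × (1 − 0.73) × 0.23 × 0.68 × 0.73 = 0.011098
Posterior odds = 0.026426 / 0.011098 ≈ 2.38.

2.38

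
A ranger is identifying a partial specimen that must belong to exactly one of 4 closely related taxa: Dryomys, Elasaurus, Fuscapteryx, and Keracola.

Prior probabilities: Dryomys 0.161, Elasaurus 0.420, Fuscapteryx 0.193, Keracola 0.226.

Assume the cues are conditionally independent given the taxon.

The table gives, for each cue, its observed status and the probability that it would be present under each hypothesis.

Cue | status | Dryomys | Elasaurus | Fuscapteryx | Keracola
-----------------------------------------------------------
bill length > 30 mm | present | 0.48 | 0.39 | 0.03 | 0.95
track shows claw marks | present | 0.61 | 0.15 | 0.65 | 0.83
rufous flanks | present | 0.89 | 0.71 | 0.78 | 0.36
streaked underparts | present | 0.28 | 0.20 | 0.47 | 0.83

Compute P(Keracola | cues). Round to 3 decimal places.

For each hypothesis, the unnormalized posterior weight is prior × product of the cue likelihoods:
  Dryomys: 0.161 × 0.48 × 0.61 × 0.89 × 0.28 = 0.011747
  Elasaurus: 0.420 × 0.39 × 0.15 × 0.71 × 0.20 = 0.0034889
  Fuscapteryx: 0.193 × 0.03 × 0.65 × 0.78 × 0.47 = 0.0013797
  Keracola: 0.226 × 0.95 × 0.83 × 0.36 × 0.83 = 0.053246
Normalizing constant Z = 0.011747 + 0.0034889 + 0.0013797 + 0.053246 = 0.069863.
P(Keracola | evidence) = 0.053246 / 0.069863 ≈ 0.762.

0.762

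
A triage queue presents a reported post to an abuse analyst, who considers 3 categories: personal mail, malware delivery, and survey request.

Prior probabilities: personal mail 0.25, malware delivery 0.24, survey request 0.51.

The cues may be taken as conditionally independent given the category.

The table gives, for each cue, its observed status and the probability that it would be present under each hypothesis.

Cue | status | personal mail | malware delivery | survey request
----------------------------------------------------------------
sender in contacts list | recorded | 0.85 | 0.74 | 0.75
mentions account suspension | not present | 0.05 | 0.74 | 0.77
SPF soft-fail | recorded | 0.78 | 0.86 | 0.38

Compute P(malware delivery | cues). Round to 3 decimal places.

0.172

For each hypothesis, the unnormalized posterior weight is prior × product of the cue likelihoods (using 1 − P(present | H) for each absent cue):
  personal mail: 0.25 × 0.85 × (1 − 0.05) × 0.78 = 0.15746
  malware delivery: 0.24 × 0.74 × (1 − 0.74) × 0.86 = 0.039711
  survey request: 0.51 × 0.75 × (1 − 0.77) × 0.38 = 0.033431
Marginal likelihood of the evidence = 0.2306.
P(malware delivery | evidence) = 0.039711 / 0.2306 ≈ 0.172.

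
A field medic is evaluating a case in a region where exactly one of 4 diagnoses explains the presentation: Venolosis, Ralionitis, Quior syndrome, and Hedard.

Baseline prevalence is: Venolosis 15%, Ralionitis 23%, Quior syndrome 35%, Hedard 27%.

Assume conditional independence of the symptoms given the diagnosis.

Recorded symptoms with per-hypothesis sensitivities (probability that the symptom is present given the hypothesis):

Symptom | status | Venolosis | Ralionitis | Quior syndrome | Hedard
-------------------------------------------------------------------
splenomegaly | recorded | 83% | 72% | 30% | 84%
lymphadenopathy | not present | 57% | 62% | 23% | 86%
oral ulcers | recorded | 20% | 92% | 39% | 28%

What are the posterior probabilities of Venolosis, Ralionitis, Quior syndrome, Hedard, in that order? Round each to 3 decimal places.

By Bayes' rule with conditional independence, the unnormalized weight for each hypothesis is prior × ∏ likelihoods (using 1 − P(present | H) for each absent symptom):
  Venolosis: 0.15 × 0.83 × (1 − 0.57) × 0.20 = 0.010707
  Ralionitis: 0.23 × 0.72 × (1 − 0.62) × 0.92 = 0.057894
  Quior syndrome: 0.35 × 0.30 × (1 − 0.23) × 0.39 = 0.031532
  Hedard: 0.27 × 0.84 × (1 − 0.86) × 0.28 = 0.0088906
Marginal likelihood of the evidence = 0.10902.
P(Venolosis | evidence) = 0.010707 / 0.10902 ≈ 0.098
P(Ralionitis | evidence) = 0.057894 / 0.10902 ≈ 0.531
P(Quior syndrome | evidence) = 0.031532 / 0.10902 ≈ 0.289
P(Hedard | evidence) = 0.0088906 / 0.10902 ≈ 0.082

0.098, 0.531, 0.289, 0.082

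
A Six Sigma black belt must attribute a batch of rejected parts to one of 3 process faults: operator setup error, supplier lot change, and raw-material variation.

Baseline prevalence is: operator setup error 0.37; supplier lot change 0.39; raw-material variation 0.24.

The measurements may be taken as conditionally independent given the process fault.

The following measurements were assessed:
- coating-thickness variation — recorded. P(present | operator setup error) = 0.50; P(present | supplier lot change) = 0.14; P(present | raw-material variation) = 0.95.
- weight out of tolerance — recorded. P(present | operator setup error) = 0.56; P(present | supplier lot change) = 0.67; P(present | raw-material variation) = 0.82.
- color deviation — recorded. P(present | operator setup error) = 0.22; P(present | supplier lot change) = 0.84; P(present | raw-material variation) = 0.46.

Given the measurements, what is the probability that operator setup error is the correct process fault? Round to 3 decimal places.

For each hypothesis, the unnormalized posterior weight is prior × product of the measurement likelihoods:
  operator setup error: 0.37 × 0.50 × 0.56 × 0.22 = 0.022792
  supplier lot change: 0.39 × 0.14 × 0.67 × 0.84 = 0.030729
  raw-material variation: 0.24 × 0.95 × 0.82 × 0.46 = 0.086002
Normalizing constant Z = 0.022792 + 0.030729 + 0.086002 = 0.13952.
P(operator setup error | evidence) = 0.022792 / 0.13952 ≈ 0.163.

0.163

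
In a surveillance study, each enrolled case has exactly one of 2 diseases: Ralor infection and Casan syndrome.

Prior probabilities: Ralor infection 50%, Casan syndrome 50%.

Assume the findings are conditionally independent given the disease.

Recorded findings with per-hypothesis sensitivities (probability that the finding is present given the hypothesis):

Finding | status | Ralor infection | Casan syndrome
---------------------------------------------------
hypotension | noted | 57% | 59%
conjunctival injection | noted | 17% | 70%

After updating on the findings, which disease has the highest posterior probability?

Multiply each prior by the joint likelihood of the evidence pattern:
  Ralor infection: 0.50 × 0.57 × 0.17 = 0.04845
  Casan syndrome: 0.50 × 0.59 × 0.70 = 0.2065
Normalizing constant Z = 0.04845 + 0.2065 = 0.25495.
P(Ralor infection | evidence) ≈ 0.04845 / 0.25495 ≈ 0.190
P(Casan syndrome | evidence) ≈ 0.2065 / 0.25495 ≈ 0.810
The largest is 0.810, so Casan syndrome is most probable.

Casan syndrome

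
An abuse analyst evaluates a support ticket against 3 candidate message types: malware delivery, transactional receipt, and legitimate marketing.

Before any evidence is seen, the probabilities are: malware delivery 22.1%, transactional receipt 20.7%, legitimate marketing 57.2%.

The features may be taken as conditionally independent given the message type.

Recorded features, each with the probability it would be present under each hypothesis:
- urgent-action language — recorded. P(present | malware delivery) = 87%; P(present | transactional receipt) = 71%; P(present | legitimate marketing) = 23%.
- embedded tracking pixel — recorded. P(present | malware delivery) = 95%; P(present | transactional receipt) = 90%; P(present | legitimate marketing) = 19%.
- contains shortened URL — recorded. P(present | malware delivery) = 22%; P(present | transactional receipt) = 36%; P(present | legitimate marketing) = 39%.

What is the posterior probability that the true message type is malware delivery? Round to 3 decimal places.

0.412

For each hypothesis, the unnormalized posterior weight is prior × product of the feature likelihoods:
  malware delivery: 0.221 × 0.87 × 0.95 × 0.22 = 0.040184
  transactional receipt: 0.207 × 0.71 × 0.90 × 0.36 = 0.047618
  legitimate marketing: 0.572 × 0.23 × 0.19 × 0.39 = 0.0097486
Marginal likelihood of the evidence = 0.097551.
P(malware delivery | evidence) = 0.040184 / 0.097551 ≈ 0.412.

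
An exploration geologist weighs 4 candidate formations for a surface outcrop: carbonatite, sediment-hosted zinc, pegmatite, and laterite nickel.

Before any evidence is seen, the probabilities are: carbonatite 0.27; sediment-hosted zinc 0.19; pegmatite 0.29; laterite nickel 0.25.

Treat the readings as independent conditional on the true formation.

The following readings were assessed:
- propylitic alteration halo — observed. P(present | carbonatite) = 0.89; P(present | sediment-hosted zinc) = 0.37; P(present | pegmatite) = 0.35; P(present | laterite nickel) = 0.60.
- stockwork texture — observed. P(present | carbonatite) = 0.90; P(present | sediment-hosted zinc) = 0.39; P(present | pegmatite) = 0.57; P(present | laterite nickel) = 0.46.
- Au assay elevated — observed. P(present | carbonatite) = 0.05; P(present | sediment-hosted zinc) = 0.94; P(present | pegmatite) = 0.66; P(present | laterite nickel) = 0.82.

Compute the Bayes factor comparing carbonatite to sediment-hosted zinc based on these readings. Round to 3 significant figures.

0.295

Joint likelihood of the reading pattern under each hypothesis:
  carbonatite: 0.89 × 0.90 × 0.05 = 0.04005
  sediment-hosted zinc: 0.37 × 0.39 × 0.94 = 0.13564
Bayes factor = 0.04005 / 0.13564 ≈ 0.295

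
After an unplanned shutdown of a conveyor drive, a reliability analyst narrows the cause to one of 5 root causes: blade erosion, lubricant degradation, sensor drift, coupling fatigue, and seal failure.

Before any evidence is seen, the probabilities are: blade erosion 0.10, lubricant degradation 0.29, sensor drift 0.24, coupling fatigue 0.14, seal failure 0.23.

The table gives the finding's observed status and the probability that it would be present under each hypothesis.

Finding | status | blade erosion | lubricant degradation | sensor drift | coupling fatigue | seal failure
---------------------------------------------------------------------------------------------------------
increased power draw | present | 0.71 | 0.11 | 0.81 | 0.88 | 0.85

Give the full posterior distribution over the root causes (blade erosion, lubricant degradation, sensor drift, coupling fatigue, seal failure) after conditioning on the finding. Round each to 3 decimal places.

0.115, 0.052, 0.316, 0.200, 0.317

Multiply each prior by the likelihood of the finding:
  blade erosion: 0.10 × 0.71 = 0.071
  lubricant degradation: 0.29 × 0.11 = 0.0319
  sensor drift: 0.24 × 0.81 = 0.1944
  coupling fatigue: 0.14 × 0.88 = 0.1232
  seal failure: 0.23 × 0.85 = 0.1955
Normalizing constant Z = 0.071 + 0.0319 + 0.1944 + 0.1232 + 0.1955 = 0.616.
P(blade erosion | evidence) = 0.071 / 0.616 ≈ 0.115
P(lubricant degradation | evidence) = 0.0319 / 0.616 ≈ 0.052
P(sensor drift | evidence) = 0.1944 / 0.616 ≈ 0.316
P(coupling fatigue | evidence) = 0.1232 / 0.616 ≈ 0.200
P(seal failure | evidence) = 0.1955 / 0.616 ≈ 0.317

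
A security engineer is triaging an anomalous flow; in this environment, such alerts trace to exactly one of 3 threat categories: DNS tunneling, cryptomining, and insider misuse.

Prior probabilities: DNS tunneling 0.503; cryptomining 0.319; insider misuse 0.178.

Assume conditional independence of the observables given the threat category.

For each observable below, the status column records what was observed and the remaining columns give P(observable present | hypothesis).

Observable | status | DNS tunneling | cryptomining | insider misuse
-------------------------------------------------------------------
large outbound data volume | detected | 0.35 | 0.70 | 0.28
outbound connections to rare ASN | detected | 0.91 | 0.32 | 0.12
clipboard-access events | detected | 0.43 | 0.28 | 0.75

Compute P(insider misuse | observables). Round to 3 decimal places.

0.048

By Bayes' rule with conditional independence, the unnormalized weight for each hypothesis is prior × ∏ likelihoods:
  DNS tunneling: 0.503 × 0.35 × 0.91 × 0.43 = 0.068888
  cryptomining: 0.319 × 0.70 × 0.32 × 0.28 = 0.020008
  insider misuse: 0.178 × 0.28 × 0.12 × 0.75 = 0.0044856
The unnormalized weights sum to 0.093382.
P(insider misuse | evidence) = 0.0044856 / 0.093382 ≈ 0.048.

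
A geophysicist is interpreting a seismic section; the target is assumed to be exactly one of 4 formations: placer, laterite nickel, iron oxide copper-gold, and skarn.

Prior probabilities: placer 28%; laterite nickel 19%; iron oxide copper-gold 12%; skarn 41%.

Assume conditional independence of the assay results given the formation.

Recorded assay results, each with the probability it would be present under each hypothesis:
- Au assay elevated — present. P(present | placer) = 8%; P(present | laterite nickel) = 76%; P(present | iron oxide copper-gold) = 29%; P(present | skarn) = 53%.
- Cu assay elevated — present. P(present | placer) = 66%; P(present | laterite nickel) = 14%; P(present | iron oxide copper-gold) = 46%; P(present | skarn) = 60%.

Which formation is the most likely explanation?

skarn

Multiply each prior by the joint likelihood of the assay result pattern:
  placer: 0.28 × 0.08 × 0.66 = 0.014784
  laterite nickel: 0.19 × 0.76 × 0.14 = 0.020216
  iron oxide copper-gold: 0.12 × 0.29 × 0.46 = 0.016008
  skarn: 0.41 × 0.53 × 0.60 = 0.13038
Marginal likelihood of the evidence = 0.18139.
P(placer | evidence) ≈ 0.014784 / 0.18139 ≈ 0.082
P(laterite nickel | evidence) ≈ 0.020216 / 0.18139 ≈ 0.111
P(iron oxide copper-gold | evidence) ≈ 0.016008 / 0.18139 ≈ 0.088
P(skarn | evidence) ≈ 0.13038 / 0.18139 ≈ 0.719
The largest is 0.719, so skarn is most probable.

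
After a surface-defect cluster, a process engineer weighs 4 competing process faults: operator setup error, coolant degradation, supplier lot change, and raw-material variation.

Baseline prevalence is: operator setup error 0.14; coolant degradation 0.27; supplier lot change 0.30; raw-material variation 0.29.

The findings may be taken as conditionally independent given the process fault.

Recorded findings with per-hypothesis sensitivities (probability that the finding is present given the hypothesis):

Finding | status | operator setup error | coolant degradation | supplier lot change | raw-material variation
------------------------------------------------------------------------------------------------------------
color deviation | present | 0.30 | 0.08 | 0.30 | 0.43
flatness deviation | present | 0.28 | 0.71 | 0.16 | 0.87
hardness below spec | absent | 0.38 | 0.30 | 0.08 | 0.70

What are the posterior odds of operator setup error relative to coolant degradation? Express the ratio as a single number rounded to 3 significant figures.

The normalizing constant cancels in an odds ratio, so compute prior × likelihood for the two hypotheses only (using 1 − P(present | H) for each absent finding):
  operator setup error: 0.14 × 0.30 × 0.28 × (1 − 0.38) = 0.0072912
  coolant degradation: 0.27 × 0.08 × 0.71 × (1 − 0.30) = 0.010735
Posterior odds = 0.0072912 / 0.010735 ≈ 0.679.

0.679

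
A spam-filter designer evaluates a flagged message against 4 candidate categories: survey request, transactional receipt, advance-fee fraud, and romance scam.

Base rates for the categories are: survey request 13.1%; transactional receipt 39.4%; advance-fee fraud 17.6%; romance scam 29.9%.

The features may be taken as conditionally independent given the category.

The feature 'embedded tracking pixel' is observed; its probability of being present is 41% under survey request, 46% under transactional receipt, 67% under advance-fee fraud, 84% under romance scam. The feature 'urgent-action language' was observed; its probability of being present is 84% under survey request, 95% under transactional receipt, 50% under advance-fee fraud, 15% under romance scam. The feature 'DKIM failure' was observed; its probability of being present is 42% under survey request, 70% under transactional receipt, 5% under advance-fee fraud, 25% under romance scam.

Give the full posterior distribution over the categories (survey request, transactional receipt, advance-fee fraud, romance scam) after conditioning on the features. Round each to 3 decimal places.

For each hypothesis, the unnormalized posterior weight is prior × product of the feature likelihoods:
  survey request: 0.131 × 0.41 × 0.84 × 0.42 = 0.018949
  transactional receipt: 0.394 × 0.46 × 0.95 × 0.70 = 0.12052
  advance-fee fraud: 0.176 × 0.67 × 0.50 × 0.05 = 0.002948
  romance scam: 0.299 × 0.84 × 0.15 × 0.25 = 0.0094185
The unnormalized weights sum to 0.15184.
P(survey request | evidence) = 0.018949 / 0.15184 ≈ 0.125
P(transactional receipt | evidence) = 0.12052 / 0.15184 ≈ 0.794
P(advance-fee fraud | evidence) = 0.002948 / 0.15184 ≈ 0.019
P(romance scam | evidence) = 0.0094185 / 0.15184 ≈ 0.062

0.125, 0.794, 0.019, 0.062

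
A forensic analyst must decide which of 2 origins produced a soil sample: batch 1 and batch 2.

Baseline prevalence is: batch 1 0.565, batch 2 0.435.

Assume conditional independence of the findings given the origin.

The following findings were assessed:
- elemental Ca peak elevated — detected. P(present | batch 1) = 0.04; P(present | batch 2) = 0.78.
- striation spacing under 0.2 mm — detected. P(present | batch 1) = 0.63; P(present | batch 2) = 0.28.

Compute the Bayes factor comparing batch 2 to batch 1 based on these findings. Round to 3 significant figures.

8.67

Take the product of per-finding likelihoods under each hypothesis, then divide.
  batch 2: 0.78 × 0.28 = 0.2184
  batch 1: 0.04 × 0.63 = 0.0252
Bayes factor = 0.2184 / 0.0252 ≈ 8.67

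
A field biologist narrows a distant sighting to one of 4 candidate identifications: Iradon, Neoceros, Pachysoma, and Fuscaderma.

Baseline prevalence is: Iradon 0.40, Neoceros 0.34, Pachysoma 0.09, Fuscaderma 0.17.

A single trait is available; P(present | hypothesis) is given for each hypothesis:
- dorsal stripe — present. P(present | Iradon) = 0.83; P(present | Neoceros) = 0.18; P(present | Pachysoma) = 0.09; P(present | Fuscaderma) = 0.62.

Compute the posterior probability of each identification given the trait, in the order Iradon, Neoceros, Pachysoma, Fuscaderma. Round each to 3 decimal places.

Multiply each prior by the likelihood of the trait:
  Iradon: 0.40 × 0.83 = 0.332
  Neoceros: 0.34 × 0.18 = 0.0612
  Pachysoma: 0.09 × 0.09 = 0.0081
  Fuscaderma: 0.17 × 0.62 = 0.1054
Normalizing constant Z = 0.332 + 0.0612 + 0.0081 + 0.1054 = 0.5067.
P(Iradon | evidence) = 0.332 / 0.5067 ≈ 0.655
P(Neoceros | evidence) = 0.0612 / 0.5067 ≈ 0.121
P(Pachysoma | evidence) = 0.0081 / 0.5067 ≈ 0.016
P(Fuscaderma | evidence) = 0.1054 / 0.5067 ≈ 0.208

0.655, 0.121, 0.016, 0.208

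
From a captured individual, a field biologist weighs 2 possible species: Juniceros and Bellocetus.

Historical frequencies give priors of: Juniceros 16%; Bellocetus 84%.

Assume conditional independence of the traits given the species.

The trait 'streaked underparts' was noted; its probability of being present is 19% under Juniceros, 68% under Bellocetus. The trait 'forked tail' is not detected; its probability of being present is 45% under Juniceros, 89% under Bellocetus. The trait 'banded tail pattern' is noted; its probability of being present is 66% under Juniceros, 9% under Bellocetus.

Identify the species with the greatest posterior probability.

Juniceros

By Bayes' rule with conditional independence, the unnormalized weight for each hypothesis is prior × ∏ likelihoods (using 1 − P(present | H) for each absent trait):
  Juniceros: 0.16 × 0.19 × (1 − 0.45) × 0.66 = 0.011035
  Bellocetus: 0.84 × 0.68 × (1 − 0.89) × 0.09 = 0.0056549
Marginal likelihood of the evidence = 0.01669.
P(Juniceros | evidence) ≈ 0.011035 / 0.01669 ≈ 0.661
P(Bellocetus | evidence) ≈ 0.0056549 / 0.01669 ≈ 0.339
The largest is 0.661, so Juniceros is most probable.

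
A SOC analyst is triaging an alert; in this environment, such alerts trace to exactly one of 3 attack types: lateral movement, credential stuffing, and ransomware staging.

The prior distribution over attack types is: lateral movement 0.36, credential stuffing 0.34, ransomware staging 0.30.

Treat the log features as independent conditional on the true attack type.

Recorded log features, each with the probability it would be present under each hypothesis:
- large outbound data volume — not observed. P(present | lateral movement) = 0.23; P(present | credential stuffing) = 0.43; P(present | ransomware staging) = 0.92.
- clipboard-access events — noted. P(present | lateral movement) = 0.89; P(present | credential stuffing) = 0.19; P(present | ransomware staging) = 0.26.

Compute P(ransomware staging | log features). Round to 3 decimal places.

By Bayes' rule with conditional independence, the unnormalized weight for each hypothesis is prior × ∏ likelihoods (using 1 − P(present | H) for each absent log feature):
  lateral movement: 0.36 × (1 − 0.23) × 0.89 = 0.24671
  credential stuffing: 0.34 × (1 − 0.43) × 0.19 = 0.036822
  ransomware staging: 0.30 × (1 − 0.92) × 0.26 = 0.00624
Normalizing constant Z = 0.24671 + 0.036822 + 0.00624 = 0.28977.
P(ransomware staging | evidence) = 0.00624 / 0.28977 ≈ 0.022.

0.022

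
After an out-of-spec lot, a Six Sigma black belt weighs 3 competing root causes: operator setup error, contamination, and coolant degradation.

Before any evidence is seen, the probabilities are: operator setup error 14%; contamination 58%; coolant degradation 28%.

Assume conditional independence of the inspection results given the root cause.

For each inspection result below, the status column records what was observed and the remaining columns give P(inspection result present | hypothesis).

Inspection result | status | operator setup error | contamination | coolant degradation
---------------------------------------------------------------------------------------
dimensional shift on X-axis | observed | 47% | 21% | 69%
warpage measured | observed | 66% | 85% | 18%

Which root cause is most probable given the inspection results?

Multiply each prior by the joint likelihood of the inspection result pattern:
  operator setup error: 0.14 × 0.47 × 0.66 = 0.043428
  contamination: 0.58 × 0.21 × 0.85 = 0.10353
  coolant degradation: 0.28 × 0.69 × 0.18 = 0.034776
Marginal likelihood of the evidence = 0.18173.
P(operator setup error | evidence) ≈ 0.043428 / 0.18173 ≈ 0.239
P(contamination | evidence) ≈ 0.10353 / 0.18173 ≈ 0.570
P(coolant degradation | evidence) ≈ 0.034776 / 0.18173 ≈ 0.191
The largest is 0.570, so contamination is most probable.

contamination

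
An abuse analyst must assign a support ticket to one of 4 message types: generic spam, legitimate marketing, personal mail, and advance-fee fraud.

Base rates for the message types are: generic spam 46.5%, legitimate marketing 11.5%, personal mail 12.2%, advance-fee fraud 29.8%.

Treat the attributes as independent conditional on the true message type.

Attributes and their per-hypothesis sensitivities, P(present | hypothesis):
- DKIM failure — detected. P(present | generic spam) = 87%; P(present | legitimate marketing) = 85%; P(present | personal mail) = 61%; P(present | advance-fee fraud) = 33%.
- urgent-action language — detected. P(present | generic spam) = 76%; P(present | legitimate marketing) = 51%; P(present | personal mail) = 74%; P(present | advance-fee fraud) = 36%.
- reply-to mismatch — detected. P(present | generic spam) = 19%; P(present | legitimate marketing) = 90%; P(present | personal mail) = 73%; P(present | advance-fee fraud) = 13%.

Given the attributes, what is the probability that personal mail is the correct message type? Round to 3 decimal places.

Multiply each prior by the joint likelihood of the attribute pattern:
  generic spam: 0.465 × 0.87 × 0.76 × 0.19 = 0.058417
  legitimate marketing: 0.115 × 0.85 × 0.51 × 0.90 = 0.044867
  personal mail: 0.122 × 0.61 × 0.74 × 0.73 = 0.040202
  advance-fee fraud: 0.298 × 0.33 × 0.36 × 0.13 = 0.0046023
Normalizing constant Z = 0.058417 + 0.044867 + 0.040202 + 0.0046023 = 0.14809.
P(personal mail | evidence) = 0.040202 / 0.14809 ≈ 0.271.

0.271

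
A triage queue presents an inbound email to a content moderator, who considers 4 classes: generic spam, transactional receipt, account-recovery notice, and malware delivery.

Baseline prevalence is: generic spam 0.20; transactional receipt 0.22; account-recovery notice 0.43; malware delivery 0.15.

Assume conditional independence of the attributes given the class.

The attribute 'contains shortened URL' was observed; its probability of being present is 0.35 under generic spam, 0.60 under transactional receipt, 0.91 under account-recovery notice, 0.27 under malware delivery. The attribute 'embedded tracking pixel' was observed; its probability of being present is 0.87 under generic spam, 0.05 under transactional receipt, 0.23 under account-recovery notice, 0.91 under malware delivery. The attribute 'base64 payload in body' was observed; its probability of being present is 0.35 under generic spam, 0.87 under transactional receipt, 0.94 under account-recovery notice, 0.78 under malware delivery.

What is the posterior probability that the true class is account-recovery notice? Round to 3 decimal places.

Multiply each prior by the joint likelihood of the attribute pattern:
  generic spam: 0.20 × 0.35 × 0.87 × 0.35 = 0.021315
  transactional receipt: 0.22 × 0.60 × 0.05 × 0.87 = 0.005742
  account-recovery notice: 0.43 × 0.91 × 0.23 × 0.94 = 0.084599
  malware delivery: 0.15 × 0.27 × 0.91 × 0.78 = 0.028747
Marginal likelihood of the evidence = 0.1404.
P(account-recovery notice | evidence) = 0.084599 / 0.1404 ≈ 0.603.

0.603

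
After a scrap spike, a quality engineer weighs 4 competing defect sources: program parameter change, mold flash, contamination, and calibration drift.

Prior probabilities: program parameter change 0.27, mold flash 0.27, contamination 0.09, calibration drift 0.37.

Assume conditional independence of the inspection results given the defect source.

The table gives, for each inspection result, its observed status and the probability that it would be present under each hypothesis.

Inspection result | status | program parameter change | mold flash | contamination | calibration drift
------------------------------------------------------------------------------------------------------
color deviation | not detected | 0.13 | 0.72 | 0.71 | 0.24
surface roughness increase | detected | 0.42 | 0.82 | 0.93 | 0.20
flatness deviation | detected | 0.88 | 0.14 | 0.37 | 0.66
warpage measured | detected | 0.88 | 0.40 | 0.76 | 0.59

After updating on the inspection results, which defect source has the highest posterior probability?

For each hypothesis, the unnormalized posterior weight is prior × product of the inspection result likelihoods (using 1 − P(present | H) for each absent inspection result):
  program parameter change: 0.27 × (1 − 0.13) × 0.42 × 0.88 × 0.88 = 0.076401
  mold flash: 0.27 × (1 − 0.72) × 0.82 × 0.14 × 0.40 = 0.0034716
  contamination: 0.09 × (1 − 0.71) × 0.93 × 0.37 × 0.76 = 0.0068256
  calibration drift: 0.37 × (1 − 0.24) × 0.20 × 0.66 × 0.59 = 0.0219
The unnormalized weights sum to 0.1086.
P(program parameter change | evidence) ≈ 0.076401 / 0.1086 ≈ 0.704
P(mold flash | evidence) ≈ 0.0034716 / 0.1086 ≈ 0.032
P(contamination | evidence) ≈ 0.0068256 / 0.1086 ≈ 0.063
P(calibration drift | evidence) ≈ 0.0219 / 0.1086 ≈ 0.202
The largest is 0.704, so program parameter change is most probable.

program parameter change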